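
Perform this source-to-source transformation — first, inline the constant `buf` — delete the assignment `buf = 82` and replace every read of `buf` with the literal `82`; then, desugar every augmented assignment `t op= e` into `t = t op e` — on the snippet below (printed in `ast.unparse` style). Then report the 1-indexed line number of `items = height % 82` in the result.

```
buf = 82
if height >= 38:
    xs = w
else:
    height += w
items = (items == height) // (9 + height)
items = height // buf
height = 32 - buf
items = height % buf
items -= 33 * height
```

Transformed code:
if height >= 38:
    xs = w
else:
    height = height + w
items = (items == height) // (9 + height)
items = height // 82
height = 32 - 82
items = height % 82
items = items - 33 * height

8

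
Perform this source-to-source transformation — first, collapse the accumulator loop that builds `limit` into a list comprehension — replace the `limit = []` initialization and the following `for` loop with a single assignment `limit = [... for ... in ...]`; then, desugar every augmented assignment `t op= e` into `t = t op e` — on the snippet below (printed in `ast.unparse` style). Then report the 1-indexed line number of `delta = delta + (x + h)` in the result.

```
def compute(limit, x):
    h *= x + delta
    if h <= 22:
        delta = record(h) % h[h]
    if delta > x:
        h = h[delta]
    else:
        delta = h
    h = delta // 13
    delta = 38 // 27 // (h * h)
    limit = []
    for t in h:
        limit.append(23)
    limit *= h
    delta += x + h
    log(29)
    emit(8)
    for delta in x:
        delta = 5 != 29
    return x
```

Transformed code:
def compute(limit, x):
    h = h * (x + delta)
    if h <= 22:
        delta = record(h) % h[h]
    if delta > x:
        h = h[delta]
    else:
        delta = h
    h = delta // 13
    delta = 38 // 27 // (h * h)
    limit = [23 for t in h]
    limit = limit * h
    delta = delta + (x + h)
    log(29)
    emit(8)
    for delta in x:
        delta = 5 != 29
    return x

13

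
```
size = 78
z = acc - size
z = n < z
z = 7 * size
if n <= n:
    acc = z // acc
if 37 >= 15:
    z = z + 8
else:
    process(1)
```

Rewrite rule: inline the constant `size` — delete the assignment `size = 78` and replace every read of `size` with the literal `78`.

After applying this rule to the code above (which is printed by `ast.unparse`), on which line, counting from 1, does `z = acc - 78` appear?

1

Transformed code:
z = acc - 78
z = n < z
z = 7 * 78
if n <= n:
    acc = z // acc
if 37 >= 15:
    z = z + 8
else:
    process(1)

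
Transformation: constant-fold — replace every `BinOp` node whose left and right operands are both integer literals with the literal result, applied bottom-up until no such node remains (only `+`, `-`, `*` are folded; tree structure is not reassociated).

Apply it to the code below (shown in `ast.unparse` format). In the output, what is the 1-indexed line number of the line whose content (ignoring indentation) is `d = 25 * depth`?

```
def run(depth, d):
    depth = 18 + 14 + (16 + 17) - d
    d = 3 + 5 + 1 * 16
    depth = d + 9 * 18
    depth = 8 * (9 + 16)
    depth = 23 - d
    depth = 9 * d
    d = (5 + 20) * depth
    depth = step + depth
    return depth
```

Transformed code:
def run(depth, d):
    depth = 65 - d
    d = 24
    depth = d + 162
    depth = 200
    depth = 23 - d
    depth = 9 * d
    d = 25 * depth
    depth = step + depth
    return depth

8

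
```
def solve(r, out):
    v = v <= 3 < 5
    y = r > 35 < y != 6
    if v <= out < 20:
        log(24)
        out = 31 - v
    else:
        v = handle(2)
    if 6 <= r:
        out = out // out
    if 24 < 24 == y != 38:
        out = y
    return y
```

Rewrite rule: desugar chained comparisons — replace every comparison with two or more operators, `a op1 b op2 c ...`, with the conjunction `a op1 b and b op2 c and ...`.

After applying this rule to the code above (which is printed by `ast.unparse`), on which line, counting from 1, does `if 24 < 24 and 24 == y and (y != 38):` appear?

11

Transformed code:
def solve(r, out):
    v = v <= 3 and 3 < 5
    y = r > 35 and 35 < y and (y != 6)
    if v <= out and out < 20:
        log(24)
        out = 31 - v
    else:
        v = handle(2)
    if 6 <= r:
        out = out // out
    if 24 < 24 and 24 == y and (y != 38):
        out = y
    return y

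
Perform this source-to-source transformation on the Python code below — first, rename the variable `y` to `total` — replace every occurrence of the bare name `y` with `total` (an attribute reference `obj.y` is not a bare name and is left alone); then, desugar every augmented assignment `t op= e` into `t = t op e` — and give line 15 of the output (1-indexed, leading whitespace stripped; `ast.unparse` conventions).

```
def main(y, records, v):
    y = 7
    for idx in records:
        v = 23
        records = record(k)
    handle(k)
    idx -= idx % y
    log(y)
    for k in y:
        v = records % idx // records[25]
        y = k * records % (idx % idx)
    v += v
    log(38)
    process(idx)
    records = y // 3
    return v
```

records = total // 3

Transformed code:
def main(total, records, v):
    total = 7
    for idx in records:
        v = 23
        records = record(k)
    handle(k)
    idx = idx - idx % total
    log(total)
    for k in total:
        v = records % idx // records[25]
        total = k * records % (idx % idx)
    v = v + v
    log(38)
    process(idx)
    records = total // 3
    return v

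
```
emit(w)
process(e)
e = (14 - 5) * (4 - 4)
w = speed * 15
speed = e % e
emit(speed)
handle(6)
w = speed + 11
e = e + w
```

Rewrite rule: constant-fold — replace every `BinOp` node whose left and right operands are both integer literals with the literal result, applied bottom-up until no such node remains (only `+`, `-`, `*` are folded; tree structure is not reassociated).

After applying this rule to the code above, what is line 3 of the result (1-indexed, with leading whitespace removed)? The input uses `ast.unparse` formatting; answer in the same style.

e = 0

Transformed code:
emit(w)
process(e)
e = 0
w = speed * 15
speed = e % e
emit(speed)
handle(6)
w = speed + 11
e = e + w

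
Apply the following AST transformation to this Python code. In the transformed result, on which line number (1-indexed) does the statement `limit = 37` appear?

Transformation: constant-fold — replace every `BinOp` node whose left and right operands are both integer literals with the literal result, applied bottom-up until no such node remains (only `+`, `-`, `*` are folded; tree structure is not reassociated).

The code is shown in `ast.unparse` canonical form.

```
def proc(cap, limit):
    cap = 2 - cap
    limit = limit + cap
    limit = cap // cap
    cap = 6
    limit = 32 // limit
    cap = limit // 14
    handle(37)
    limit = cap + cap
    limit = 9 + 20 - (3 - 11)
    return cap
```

Transformed code:
def proc(cap, limit):
    cap = 2 - cap
    limit = limit + cap
    limit = cap // cap
    cap = 6
    limit = 32 // limit
    cap = limit // 14
    handle(37)
    limit = cap + cap
    limit = 37
    return cap

10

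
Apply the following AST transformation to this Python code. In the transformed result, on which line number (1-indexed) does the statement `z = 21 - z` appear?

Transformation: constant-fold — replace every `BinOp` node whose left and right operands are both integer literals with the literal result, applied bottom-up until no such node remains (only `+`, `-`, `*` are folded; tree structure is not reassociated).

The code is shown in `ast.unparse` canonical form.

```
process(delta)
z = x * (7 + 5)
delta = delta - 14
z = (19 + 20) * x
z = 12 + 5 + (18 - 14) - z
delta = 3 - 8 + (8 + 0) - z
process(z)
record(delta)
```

Transformed code:
process(delta)
z = x * 12
delta = delta - 14
z = 39 * x
z = 21 - z
delta = 3 - z
process(z)
record(delta)

5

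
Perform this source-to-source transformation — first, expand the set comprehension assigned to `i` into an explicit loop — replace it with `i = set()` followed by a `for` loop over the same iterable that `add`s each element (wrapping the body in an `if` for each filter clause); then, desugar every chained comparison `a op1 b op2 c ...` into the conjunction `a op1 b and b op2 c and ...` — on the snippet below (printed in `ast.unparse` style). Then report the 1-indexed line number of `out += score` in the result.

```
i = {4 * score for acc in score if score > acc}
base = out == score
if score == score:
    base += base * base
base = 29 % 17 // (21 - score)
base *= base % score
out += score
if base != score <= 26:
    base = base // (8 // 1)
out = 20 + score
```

10

Transformed code:
i = set()
for acc in score:
    if score > acc:
        i.add(4 * score)
base = out == score
if score == score:
    base += base * base
base = 29 % 17 // (21 - score)
base *= base % score
out += score
if base != score and score <= 26:
    base = base // (8 // 1)
out = 20 + score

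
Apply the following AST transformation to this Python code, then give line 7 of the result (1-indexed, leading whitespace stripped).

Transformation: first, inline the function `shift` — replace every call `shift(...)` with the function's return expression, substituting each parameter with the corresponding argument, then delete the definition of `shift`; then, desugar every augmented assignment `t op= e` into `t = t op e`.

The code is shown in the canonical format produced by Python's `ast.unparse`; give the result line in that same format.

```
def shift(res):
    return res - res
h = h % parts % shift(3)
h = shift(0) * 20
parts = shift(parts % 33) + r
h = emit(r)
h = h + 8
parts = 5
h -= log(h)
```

h = h - log(h)

Transformed code:
h = h % parts % (3 - 3)
h = (0 - 0) * 20
parts = parts % 33 - parts % 33 + r
h = emit(r)
h = h + 8
parts = 5
h = h - log(h)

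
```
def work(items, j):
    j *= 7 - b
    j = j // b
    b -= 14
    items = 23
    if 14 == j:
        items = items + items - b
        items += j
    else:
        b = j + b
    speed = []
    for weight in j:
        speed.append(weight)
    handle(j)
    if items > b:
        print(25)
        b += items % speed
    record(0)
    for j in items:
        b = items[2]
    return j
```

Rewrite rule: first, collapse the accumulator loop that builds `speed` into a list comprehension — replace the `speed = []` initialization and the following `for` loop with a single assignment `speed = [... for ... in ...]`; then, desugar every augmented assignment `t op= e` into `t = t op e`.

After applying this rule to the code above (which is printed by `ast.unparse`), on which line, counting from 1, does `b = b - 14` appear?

4

Transformed code:
def work(items, j):
    j = j * (7 - b)
    j = j // b
    b = b - 14
    items = 23
    if 14 == j:
        items = items + items - b
        items = items + j
    else:
        b = j + b
    speed = [weight for weight in j]
    handle(j)
    if items > b:
        print(25)
        b = b + items % speed
    record(0)
    for j in items:
        b = items[2]
    return j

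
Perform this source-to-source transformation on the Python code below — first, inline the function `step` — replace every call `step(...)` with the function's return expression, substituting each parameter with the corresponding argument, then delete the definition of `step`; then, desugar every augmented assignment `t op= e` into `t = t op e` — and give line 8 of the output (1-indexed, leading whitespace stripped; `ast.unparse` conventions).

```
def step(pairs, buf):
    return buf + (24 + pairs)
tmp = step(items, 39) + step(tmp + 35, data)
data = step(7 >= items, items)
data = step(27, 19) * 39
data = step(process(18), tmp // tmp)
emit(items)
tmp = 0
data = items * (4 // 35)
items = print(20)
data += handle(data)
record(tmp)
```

items = print(20)

Transformed code:
tmp = 39 + (24 + items) + (data + (24 + (tmp + 35)))
data = items + (24 + (7 >= items))
data = (19 + (24 + 27)) * 39
data = tmp // tmp + (24 + process(18))
emit(items)
tmp = 0
data = items * (4 // 35)
items = print(20)
data = data + handle(data)
record(tmp)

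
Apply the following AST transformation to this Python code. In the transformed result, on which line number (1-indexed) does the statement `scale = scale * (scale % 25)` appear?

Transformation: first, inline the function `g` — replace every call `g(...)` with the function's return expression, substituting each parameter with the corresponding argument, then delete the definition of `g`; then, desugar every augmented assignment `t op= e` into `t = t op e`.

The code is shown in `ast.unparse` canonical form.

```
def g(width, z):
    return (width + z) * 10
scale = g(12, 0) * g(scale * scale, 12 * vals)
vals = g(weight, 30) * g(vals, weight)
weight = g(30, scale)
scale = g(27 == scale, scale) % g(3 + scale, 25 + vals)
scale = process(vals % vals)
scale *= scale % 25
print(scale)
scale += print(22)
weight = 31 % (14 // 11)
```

Transformed code:
scale = (12 + 0) * 10 * ((scale * scale + 12 * vals) * 10)
vals = (weight + 30) * 10 * ((vals + weight) * 10)
weight = (30 + scale) * 10
scale = ((27 == scale) + scale) * 10 % ((3 + scale + (25 + vals)) * 10)
scale = process(vals % vals)
scale = scale * (scale % 25)
print(scale)
scale = scale + print(22)
weight = 31 % (14 // 11)

6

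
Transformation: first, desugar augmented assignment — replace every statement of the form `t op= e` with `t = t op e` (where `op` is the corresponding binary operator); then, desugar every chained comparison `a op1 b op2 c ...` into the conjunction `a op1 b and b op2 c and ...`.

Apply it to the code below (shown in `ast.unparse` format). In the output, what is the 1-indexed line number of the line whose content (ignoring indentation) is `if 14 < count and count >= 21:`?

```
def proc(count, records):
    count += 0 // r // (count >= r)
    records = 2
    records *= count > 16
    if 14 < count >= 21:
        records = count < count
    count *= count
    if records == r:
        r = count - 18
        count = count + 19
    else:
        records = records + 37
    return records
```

Transformed code:
def proc(count, records):
    count = count + 0 // r // (count >= r)
    records = 2
    records = records * (count > 16)
    if 14 < count and count >= 21:
        records = count < count
    count = count * count
    if records == r:
        r = count - 18
        count = count + 19
    else:
        records = records + 37
    return records

5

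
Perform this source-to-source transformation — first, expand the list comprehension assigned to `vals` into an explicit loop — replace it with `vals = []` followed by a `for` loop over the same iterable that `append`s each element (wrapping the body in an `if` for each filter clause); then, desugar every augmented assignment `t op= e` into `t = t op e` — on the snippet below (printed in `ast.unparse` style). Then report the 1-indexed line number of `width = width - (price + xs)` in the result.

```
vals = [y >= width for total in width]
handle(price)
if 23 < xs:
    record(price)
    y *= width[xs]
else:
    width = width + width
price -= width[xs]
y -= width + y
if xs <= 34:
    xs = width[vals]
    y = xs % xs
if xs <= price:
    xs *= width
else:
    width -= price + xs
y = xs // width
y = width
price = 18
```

18

Transformed code:
vals = []
for total in width:
    vals.append(y >= width)
handle(price)
if 23 < xs:
    record(price)
    y = y * width[xs]
else:
    width = width + width
price = price - width[xs]
y = y - (width + y)
if xs <= 34:
    xs = width[vals]
    y = xs % xs
if xs <= price:
    xs = xs * width
else:
    width = width - (price + xs)
y = xs // width
y = width
price = 18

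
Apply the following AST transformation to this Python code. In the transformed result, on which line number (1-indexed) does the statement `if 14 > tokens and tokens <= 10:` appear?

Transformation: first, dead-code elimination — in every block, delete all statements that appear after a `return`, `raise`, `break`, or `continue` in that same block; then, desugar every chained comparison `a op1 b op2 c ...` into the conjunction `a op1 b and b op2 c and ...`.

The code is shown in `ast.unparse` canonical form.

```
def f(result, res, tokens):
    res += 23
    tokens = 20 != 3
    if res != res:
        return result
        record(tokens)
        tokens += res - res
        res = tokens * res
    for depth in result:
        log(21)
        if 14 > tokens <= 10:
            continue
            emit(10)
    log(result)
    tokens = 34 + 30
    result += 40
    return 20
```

Transformed code:
def f(result, res, tokens):
    res += 23
    tokens = 20 != 3
    if res != res:
        return result
    for depth in result:
        log(21)
        if 14 > tokens and tokens <= 10:
            continue
    log(result)
    tokens = 34 + 30
    result += 40
    return 20

8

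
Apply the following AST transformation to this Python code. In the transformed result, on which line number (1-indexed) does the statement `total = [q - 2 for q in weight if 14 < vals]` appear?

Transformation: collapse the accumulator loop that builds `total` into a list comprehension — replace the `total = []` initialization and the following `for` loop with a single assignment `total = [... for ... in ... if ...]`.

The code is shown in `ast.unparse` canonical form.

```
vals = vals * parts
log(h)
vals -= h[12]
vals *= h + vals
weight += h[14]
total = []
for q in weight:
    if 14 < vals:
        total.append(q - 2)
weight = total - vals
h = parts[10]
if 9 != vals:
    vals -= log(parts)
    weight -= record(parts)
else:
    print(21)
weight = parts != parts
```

6

Transformed code:
vals = vals * parts
log(h)
vals -= h[12]
vals *= h + vals
weight += h[14]
total = [q - 2 for q in weight if 14 < vals]
weight = total - vals
h = parts[10]
if 9 != vals:
    vals -= log(parts)
    weight -= record(parts)
else:
    print(21)
weight = parts != parts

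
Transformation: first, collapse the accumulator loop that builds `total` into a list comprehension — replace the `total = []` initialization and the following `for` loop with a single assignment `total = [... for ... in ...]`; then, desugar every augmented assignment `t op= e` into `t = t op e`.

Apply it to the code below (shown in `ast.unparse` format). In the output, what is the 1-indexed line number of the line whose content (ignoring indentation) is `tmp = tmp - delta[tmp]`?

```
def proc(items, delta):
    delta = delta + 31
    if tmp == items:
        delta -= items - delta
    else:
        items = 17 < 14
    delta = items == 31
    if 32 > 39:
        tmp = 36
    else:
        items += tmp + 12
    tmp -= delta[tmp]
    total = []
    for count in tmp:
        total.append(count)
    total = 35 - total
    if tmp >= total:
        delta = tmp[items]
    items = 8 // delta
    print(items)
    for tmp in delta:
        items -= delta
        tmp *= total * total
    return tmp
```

Transformed code:
def proc(items, delta):
    delta = delta + 31
    if tmp == items:
        delta = delta - (items - delta)
    else:
        items = 17 < 14
    delta = items == 31
    if 32 > 39:
        tmp = 36
    else:
        items = items + (tmp + 12)
    tmp = tmp - delta[tmp]
    total = [count for count in tmp]
    total = 35 - total
    if tmp >= total:
        delta = tmp[items]
    items = 8 // delta
    print(items)
    for tmp in delta:
        items = items - delta
        tmp = tmp * (total * total)
    return tmp

12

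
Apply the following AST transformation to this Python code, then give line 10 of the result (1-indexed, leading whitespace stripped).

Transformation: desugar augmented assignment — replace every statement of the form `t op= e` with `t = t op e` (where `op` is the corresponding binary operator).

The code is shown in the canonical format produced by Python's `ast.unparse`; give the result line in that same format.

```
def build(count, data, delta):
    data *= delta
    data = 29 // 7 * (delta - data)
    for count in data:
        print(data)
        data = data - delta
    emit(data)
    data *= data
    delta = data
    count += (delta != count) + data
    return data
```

count = count + ((delta != count) + data)

Transformed code:
def build(count, data, delta):
    data = data * delta
    data = 29 // 7 * (delta - data)
    for count in data:
        print(data)
        data = data - delta
    emit(data)
    data = data * data
    delta = data
    count = count + ((delta != count) + data)
    return data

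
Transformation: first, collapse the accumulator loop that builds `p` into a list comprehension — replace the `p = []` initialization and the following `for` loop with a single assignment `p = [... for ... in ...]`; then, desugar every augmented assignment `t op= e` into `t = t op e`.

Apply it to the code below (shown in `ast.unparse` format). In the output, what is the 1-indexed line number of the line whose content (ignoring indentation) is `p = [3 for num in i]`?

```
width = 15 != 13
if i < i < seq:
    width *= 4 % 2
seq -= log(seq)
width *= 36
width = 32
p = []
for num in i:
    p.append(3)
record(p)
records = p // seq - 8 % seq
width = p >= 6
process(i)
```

7

Transformed code:
width = 15 != 13
if i < i < seq:
    width = width * (4 % 2)
seq = seq - log(seq)
width = width * 36
width = 32
p = [3 for num in i]
record(p)
records = p // seq - 8 % seq
width = p >= 6
process(i)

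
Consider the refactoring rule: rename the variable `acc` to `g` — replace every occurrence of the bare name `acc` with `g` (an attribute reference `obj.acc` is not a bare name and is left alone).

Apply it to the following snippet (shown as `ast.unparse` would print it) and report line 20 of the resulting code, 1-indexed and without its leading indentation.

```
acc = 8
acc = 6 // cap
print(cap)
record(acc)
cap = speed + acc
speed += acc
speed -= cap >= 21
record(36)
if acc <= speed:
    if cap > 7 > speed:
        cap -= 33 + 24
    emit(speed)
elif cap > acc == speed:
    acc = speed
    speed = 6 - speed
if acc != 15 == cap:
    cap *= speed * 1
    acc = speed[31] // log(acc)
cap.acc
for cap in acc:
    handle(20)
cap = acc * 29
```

Transformed code:
g = 8
g = 6 // cap
print(cap)
record(g)
cap = speed + g
speed += g
speed -= cap >= 21
record(36)
if g <= speed:
    if cap > 7 > speed:
        cap -= 33 + 24
    emit(speed)
elif cap > g == speed:
    g = speed
    speed = 6 - speed
if g != 15 == cap:
    cap *= speed * 1
    g = speed[31] // log(g)
cap.acc
for cap in g:
    handle(20)
cap = g * 29

for cap in g:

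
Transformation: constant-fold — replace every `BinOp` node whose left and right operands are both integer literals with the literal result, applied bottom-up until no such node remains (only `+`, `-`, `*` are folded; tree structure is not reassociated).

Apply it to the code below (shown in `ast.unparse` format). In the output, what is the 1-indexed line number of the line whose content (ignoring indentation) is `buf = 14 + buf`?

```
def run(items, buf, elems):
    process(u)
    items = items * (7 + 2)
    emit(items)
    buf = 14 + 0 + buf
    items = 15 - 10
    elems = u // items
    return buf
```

Transformed code:
def run(items, buf, elems):
    process(u)
    items = items * 9
    emit(items)
    buf = 14 + buf
    items = 5
    elems = u // items
    return buf

5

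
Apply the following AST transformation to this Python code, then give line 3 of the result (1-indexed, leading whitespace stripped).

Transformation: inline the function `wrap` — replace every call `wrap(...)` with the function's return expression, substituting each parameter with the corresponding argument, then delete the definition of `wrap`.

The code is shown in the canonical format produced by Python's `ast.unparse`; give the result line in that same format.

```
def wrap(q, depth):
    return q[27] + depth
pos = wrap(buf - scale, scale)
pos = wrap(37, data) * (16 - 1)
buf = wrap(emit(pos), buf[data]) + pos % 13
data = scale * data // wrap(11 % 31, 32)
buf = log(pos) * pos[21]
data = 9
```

buf = emit(pos)[27] + buf[data] + pos % 13

Transformed code:
pos = (buf - scale)[27] + scale
pos = (37[27] + data) * (16 - 1)
buf = emit(pos)[27] + buf[data] + pos % 13
data = scale * data // ((11 % 31)[27] + 32)
buf = log(pos) * pos[21]
data = 9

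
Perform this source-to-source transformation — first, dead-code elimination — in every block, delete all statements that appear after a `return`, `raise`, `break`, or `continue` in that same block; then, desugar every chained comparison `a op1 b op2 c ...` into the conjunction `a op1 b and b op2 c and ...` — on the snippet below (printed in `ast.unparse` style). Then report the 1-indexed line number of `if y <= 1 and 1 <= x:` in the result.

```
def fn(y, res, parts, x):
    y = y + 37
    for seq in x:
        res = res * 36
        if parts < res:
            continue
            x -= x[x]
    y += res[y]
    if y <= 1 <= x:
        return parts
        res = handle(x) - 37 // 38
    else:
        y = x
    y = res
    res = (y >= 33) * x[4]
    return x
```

Transformed code:
def fn(y, res, parts, x):
    y = y + 37
    for seq in x:
        res = res * 36
        if parts < res:
            continue
    y += res[y]
    if y <= 1 and 1 <= x:
        return parts
    else:
        y = x
    y = res
    res = (y >= 33) * x[4]
    return x

8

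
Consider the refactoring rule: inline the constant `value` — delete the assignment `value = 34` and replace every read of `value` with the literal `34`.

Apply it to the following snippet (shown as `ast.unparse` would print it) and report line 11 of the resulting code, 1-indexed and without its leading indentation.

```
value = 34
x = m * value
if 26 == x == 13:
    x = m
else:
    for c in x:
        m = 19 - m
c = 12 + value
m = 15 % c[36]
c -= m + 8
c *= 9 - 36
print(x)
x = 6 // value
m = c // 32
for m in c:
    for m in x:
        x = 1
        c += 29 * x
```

print(x)

Transformed code:
x = m * 34
if 26 == x == 13:
    x = m
else:
    for c in x:
        m = 19 - m
c = 12 + 34
m = 15 % c[36]
c -= m + 8
c *= 9 - 36
print(x)
x = 6 // 34
m = c // 32
for m in c:
    for m in x:
        x = 1
        c += 29 * x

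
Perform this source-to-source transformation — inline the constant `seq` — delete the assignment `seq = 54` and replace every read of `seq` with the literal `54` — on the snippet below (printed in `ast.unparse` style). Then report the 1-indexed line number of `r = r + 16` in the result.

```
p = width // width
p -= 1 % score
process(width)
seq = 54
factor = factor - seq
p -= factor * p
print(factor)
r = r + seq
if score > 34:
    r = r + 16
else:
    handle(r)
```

Transformed code:
p = width // width
p -= 1 % score
process(width)
factor = factor - 54
p -= factor * p
print(factor)
r = r + 54
if score > 34:
    r = r + 16
else:
    handle(r)

9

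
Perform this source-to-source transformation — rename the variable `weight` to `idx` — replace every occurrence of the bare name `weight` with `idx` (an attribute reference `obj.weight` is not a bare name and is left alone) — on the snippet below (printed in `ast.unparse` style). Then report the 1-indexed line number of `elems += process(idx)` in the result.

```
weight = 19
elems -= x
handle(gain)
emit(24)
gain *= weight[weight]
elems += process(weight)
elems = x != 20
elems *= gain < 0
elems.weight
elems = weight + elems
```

6

Transformed code:
idx = 19
elems -= x
handle(gain)
emit(24)
gain *= idx[idx]
elems += process(idx)
elems = x != 20
elems *= gain < 0
elems.weight
elems = idx + elems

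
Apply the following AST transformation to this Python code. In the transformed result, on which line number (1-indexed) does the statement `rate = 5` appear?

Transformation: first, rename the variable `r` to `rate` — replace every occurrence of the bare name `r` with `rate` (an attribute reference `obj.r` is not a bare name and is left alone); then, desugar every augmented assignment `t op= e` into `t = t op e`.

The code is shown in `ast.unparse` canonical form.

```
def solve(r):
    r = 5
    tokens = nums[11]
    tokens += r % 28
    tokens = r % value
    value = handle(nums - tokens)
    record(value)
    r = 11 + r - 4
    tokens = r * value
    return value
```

Transformed code:
def solve(rate):
    rate = 5
    tokens = nums[11]
    tokens = tokens + rate % 28
    tokens = rate % value
    value = handle(nums - tokens)
    record(value)
    rate = 11 + rate - 4
    tokens = rate * value
    return value

2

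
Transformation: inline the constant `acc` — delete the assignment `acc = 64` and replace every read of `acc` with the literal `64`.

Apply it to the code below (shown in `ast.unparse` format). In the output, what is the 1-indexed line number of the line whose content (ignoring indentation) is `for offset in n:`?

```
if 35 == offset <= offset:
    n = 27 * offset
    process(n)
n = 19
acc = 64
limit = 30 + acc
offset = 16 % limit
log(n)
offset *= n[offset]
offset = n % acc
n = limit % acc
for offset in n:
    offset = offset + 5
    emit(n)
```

Transformed code:
if 35 == offset <= offset:
    n = 27 * offset
    process(n)
n = 19
limit = 30 + 64
offset = 16 % limit
log(n)
offset *= n[offset]
offset = n % 64
n = limit % 64
for offset in n:
    offset = offset + 5
    emit(n)

11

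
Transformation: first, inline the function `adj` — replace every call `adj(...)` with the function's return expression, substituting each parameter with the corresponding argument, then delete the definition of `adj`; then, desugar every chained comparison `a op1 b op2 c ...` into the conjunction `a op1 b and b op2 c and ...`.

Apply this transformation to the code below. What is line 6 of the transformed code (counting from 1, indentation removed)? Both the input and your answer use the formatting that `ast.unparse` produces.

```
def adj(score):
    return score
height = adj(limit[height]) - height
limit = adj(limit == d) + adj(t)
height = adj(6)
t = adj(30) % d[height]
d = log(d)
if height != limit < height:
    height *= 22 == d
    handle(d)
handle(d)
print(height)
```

Transformed code:
height = limit[height] - height
limit = (limit == d) + t
height = 6
t = 30 % d[height]
d = log(d)
if height != limit and limit < height:
    height *= 22 == d
    handle(d)
handle(d)
print(height)

if height != limit and limit < height:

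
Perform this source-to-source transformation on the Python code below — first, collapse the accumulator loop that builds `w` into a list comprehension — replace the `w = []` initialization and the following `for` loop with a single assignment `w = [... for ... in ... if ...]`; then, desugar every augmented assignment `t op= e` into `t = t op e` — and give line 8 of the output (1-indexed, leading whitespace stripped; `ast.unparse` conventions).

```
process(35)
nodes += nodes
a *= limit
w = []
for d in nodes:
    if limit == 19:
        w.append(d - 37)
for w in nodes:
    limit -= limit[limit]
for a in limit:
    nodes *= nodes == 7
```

Transformed code:
process(35)
nodes = nodes + nodes
a = a * limit
w = [d - 37 for d in nodes if limit == 19]
for w in nodes:
    limit = limit - limit[limit]
for a in limit:
    nodes = nodes * (nodes == 7)

nodes = nodes * (nodes == 7)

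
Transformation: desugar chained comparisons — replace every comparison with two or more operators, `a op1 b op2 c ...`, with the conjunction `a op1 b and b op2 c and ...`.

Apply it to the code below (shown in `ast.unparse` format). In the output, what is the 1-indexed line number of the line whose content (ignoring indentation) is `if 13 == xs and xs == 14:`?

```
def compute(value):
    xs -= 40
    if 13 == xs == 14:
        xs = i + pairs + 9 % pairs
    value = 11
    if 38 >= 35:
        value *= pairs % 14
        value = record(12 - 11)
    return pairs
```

3

Transformed code:
def compute(value):
    xs -= 40
    if 13 == xs and xs == 14:
        xs = i + pairs + 9 % pairs
    value = 11
    if 38 >= 35:
        value *= pairs % 14
        value = record(12 - 11)
    return pairs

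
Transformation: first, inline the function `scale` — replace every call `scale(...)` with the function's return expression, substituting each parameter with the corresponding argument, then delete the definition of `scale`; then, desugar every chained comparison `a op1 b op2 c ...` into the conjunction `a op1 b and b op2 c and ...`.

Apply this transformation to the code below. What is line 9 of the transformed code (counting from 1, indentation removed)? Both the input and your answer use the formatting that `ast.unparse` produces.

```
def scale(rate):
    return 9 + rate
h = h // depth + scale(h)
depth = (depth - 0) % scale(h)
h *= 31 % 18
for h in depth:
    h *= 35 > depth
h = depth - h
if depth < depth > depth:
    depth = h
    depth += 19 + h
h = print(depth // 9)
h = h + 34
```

depth += 19 + h

Transformed code:
h = h // depth + (9 + h)
depth = (depth - 0) % (9 + h)
h *= 31 % 18
for h in depth:
    h *= 35 > depth
h = depth - h
if depth < depth and depth > depth:
    depth = h
    depth += 19 + h
h = print(depth // 9)
h = h + 34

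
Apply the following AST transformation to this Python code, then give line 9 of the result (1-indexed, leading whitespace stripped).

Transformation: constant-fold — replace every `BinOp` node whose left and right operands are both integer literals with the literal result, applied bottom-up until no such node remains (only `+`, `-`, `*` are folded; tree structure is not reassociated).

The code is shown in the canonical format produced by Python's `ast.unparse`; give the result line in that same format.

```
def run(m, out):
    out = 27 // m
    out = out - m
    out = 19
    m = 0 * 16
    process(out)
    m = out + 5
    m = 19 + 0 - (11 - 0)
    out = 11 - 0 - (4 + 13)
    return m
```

Transformed code:
def run(m, out):
    out = 27 // m
    out = out - m
    out = 19
    m = 0
    process(out)
    m = out + 5
    m = 8
    out = -6
    return m

out = -6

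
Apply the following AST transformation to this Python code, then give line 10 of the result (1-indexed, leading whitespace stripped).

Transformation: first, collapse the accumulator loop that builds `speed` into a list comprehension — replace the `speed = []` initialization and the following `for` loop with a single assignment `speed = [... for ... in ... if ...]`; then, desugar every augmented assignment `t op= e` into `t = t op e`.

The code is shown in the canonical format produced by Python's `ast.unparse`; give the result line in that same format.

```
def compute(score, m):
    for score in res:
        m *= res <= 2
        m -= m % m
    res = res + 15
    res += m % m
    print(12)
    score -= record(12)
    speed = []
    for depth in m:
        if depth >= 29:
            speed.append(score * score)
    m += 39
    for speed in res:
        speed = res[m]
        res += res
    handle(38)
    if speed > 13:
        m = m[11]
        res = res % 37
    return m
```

Transformed code:
def compute(score, m):
    for score in res:
        m = m * (res <= 2)
        m = m - m % m
    res = res + 15
    res = res + m % m
    print(12)
    score = score - record(12)
    speed = [score * score for depth in m if depth >= 29]
    m = m + 39
    for speed in res:
        speed = res[m]
        res = res + res
    handle(38)
    if speed > 13:
        m = m[11]
        res = res % 37
    return m

m = m + 39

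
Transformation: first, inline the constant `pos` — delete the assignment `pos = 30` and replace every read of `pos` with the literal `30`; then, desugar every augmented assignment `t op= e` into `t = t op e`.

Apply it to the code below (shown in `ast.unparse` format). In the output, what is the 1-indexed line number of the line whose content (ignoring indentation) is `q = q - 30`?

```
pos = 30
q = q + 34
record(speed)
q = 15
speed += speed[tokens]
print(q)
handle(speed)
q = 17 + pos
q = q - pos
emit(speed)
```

8

Transformed code:
q = q + 34
record(speed)
q = 15
speed = speed + speed[tokens]
print(q)
handle(speed)
q = 17 + 30
q = q - 30
emit(speed)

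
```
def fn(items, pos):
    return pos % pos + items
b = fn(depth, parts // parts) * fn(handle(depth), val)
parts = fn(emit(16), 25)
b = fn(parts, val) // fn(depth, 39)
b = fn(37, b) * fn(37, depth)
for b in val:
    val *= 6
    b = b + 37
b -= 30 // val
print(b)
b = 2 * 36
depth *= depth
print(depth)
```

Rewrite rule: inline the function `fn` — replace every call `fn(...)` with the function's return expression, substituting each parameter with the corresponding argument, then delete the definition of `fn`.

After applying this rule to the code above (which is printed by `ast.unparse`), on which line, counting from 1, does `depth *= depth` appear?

11

Transformed code:
b = (parts // parts % (parts // parts) + depth) * (val % val + handle(depth))
parts = 25 % 25 + emit(16)
b = (val % val + parts) // (39 % 39 + depth)
b = (b % b + 37) * (depth % depth + 37)
for b in val:
    val *= 6
    b = b + 37
b -= 30 // val
print(b)
b = 2 * 36
depth *= depth
print(depth)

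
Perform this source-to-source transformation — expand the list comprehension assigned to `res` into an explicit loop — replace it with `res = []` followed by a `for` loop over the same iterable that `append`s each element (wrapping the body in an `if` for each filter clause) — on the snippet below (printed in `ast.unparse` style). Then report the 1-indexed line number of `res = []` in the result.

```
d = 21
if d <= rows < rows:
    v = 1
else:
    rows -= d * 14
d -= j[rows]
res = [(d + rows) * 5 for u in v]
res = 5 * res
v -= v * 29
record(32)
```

Transformed code:
d = 21
if d <= rows < rows:
    v = 1
else:
    rows -= d * 14
d -= j[rows]
res = []
for u in v:
    res.append((d + rows) * 5)
res = 5 * res
v -= v * 29
record(32)

7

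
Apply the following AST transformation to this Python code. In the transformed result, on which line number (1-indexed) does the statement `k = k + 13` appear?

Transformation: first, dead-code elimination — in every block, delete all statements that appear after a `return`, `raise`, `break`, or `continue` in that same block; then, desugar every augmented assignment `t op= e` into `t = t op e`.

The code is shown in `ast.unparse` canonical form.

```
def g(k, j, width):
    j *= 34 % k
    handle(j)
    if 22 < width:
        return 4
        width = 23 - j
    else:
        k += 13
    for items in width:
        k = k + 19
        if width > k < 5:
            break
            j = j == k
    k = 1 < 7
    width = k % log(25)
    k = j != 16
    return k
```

Transformed code:
def g(k, j, width):
    j = j * (34 % k)
    handle(j)
    if 22 < width:
        return 4
    else:
        k = k + 13
    for items in width:
        k = k + 19
        if width > k < 5:
            break
    k = 1 < 7
    width = k % log(25)
    k = j != 16
    return k

7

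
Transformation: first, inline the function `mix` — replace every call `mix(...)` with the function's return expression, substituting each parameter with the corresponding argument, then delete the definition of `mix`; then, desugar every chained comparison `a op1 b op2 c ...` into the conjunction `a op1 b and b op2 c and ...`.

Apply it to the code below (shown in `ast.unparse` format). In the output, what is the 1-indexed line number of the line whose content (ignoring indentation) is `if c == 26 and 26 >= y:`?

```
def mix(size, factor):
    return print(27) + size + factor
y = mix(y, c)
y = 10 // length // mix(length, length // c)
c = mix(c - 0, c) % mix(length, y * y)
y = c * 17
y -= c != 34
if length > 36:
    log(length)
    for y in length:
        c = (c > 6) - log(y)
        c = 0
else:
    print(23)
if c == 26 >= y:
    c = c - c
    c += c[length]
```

13

Transformed code:
y = print(27) + y + c
y = 10 // length // (print(27) + length + length // c)
c = (print(27) + (c - 0) + c) % (print(27) + length + y * y)
y = c * 17
y -= c != 34
if length > 36:
    log(length)
    for y in length:
        c = (c > 6) - log(y)
        c = 0
else:
    print(23)
if c == 26 and 26 >= y:
    c = c - c
    c += c[length]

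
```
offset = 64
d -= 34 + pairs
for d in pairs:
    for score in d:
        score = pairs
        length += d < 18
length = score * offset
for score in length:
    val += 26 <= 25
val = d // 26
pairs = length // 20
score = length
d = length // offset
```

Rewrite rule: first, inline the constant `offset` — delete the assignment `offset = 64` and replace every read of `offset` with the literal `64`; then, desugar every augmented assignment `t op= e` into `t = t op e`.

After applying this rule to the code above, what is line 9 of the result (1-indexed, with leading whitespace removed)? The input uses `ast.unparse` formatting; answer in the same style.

Transformed code:
d = d - (34 + pairs)
for d in pairs:
    for score in d:
        score = pairs
        length = length + (d < 18)
length = score * 64
for score in length:
    val = val + (26 <= 25)
val = d // 26
pairs = length // 20
score = length
d = length // 64

val = d // 26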